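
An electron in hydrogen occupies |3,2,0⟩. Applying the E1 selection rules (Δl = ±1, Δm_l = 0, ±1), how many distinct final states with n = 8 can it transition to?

6

E1 requires Δl = ±1, so l_f ∈ {1, 3}; with 0 ≤ l_f ≤ n_f−1 = 7, the allowed l_f values are {1, 3}.
For l_f = 1: m_f ∈ {m_i−1, m_i, m_i+1} ∩ [−1, 1] = {-1, 0, 1} → 3 states.
For l_f = 3: m_f ∈ {m_i−1, m_i, m_i+1} ∩ [−3, 3] = {-1, 0, 1} → 3 states.
Total: 6.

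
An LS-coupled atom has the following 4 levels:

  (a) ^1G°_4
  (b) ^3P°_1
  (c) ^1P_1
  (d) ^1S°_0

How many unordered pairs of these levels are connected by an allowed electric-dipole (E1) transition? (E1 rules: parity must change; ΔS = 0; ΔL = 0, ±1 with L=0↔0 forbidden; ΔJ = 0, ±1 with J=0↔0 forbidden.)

1

(a)–(b): forbidden (parity, ΔS, ΔL, ΔJ).
(a)–(c): forbidden (ΔL, ΔJ).
(a)–(d): forbidden (parity, ΔL, ΔJ).
(b)–(c): forbidden (ΔS).
(b)–(d): forbidden (parity, ΔS).
(c)–(d): allowed.
Allowed pairs: 1 of 6.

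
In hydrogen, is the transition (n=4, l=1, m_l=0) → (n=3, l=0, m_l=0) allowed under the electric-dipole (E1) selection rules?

allowed

Δl = 0 − 1 = -1; the E1 rule Δl = ±1 is satisfied.
Δm_l = 0 − (0) = +0. E1 requires Δm_l = 0, ±1: satisfied.
All E1 selection rules are satisfied.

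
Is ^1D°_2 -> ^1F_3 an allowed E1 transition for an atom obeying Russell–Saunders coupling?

Initial level: S=0, L=2, J=2, parity odd. Final level: S=0, L=3, J=3, parity even.
Parity must change: odd → even — satisfied.
ΔS = 0: S: 0 → 0 — satisfied.
ΔL = 0, ±1 (not L=0↔0): L: 2 → 3, ΔL = +1 — satisfied.
ΔJ = 0, ±1 (not J=0↔0): J: 2 → 3, ΔJ = +1 — satisfied.
All four E1 rules are satisfied.

allowed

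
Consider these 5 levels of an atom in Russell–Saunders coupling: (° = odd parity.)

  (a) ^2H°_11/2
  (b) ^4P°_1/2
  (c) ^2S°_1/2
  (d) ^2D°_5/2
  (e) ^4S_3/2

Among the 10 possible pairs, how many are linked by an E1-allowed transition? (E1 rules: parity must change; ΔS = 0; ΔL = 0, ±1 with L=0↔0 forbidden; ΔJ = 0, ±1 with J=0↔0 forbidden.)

(a)–(b): forbidden (parity, ΔS, ΔL, ΔJ).
(a)–(c): forbidden (parity, ΔL, ΔJ).
(a)–(d): forbidden (parity, ΔL, ΔJ).
(a)–(e): forbidden (ΔS, ΔL, ΔJ).
(b)–(c): forbidden (parity, ΔS).
(b)–(d): forbidden (parity, ΔS, ΔJ).
(b)–(e): allowed.
(c)–(d): forbidden (parity, ΔL, ΔJ).
(c)–(e): forbidden (ΔS, ΔL).
(d)–(e): forbidden (ΔS, ΔL).
Allowed pairs: 1 of 10.

1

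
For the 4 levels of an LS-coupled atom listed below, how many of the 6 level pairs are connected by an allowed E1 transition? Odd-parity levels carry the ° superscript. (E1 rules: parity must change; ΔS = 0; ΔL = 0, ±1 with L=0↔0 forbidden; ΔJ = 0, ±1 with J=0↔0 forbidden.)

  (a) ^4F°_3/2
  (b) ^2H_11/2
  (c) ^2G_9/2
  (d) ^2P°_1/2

0

(a)–(b): forbidden (ΔS, ΔL, ΔJ).
(a)–(c): forbidden (ΔS, ΔJ).
(a)–(d): forbidden (parity, ΔS, ΔL).
(b)–(c): forbidden (parity).
(b)–(d): forbidden (ΔL, ΔJ).
(c)–(d): forbidden (ΔL, ΔJ).
Allowed pairs: 0 of 6.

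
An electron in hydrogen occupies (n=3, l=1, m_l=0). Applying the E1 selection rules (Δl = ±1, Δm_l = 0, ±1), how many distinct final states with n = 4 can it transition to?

E1 requires Δl = ±1, so l_f ∈ {0, 2}; with 0 ≤ l_f ≤ n_f−1 = 3, the allowed l_f values are {0, 2}.
For l_f = 0: m_f ∈ {m_i−1, m_i, m_i+1} ∩ [−0, 0] = {0} → 1 state.
For l_f = 2: m_f ∈ {m_i−1, m_i, m_i+1} ∩ [−2, 2] = {-1, 0, 1} → 3 states.
Total: 4.

4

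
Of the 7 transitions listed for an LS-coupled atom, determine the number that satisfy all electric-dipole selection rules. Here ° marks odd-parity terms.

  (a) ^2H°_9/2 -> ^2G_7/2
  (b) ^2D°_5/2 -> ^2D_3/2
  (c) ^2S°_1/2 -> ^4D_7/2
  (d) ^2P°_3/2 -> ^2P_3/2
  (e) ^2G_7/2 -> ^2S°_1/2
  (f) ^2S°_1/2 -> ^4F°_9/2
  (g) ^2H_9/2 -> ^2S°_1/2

3

(a) allowed
(b) allowed
(c) forbidden (ΔS, ΔL, ΔJ fail)
(d) allowed
(e) forbidden (ΔL, ΔJ fail)
(f) forbidden (parity, ΔS, ΔL, ΔJ fail)
(g) forbidden (ΔL, ΔJ fail)
Total allowed: 3 of 7.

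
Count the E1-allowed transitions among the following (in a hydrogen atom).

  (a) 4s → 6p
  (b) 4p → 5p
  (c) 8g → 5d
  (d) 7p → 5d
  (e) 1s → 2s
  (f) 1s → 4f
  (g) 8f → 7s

2

(a) allowed
(b) forbidden — Δl = +0 (E1 requires Δl = ±1)
(c) forbidden — Δl = -2 (E1 requires Δl = ±1)
(d) allowed
(e) forbidden — Δl = +0 (E1 requires Δl = ±1)
(f) forbidden — Δl = +3 (E1 requires Δl = ±1)
(g) forbidden — Δl = -3 (E1 requires Δl = ±1)
Total allowed: 2 of 7.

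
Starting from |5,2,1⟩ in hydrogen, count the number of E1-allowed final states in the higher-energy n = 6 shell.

5

E1 requires Δl = ±1, so l_f ∈ {1, 3}; with 0 ≤ l_f ≤ n_f−1 = 5, the allowed l_f values are {1, 3}.
For l_f = 1: m_f ∈ {m_i−1, m_i, m_i+1} ∩ [−1, 1] = {0, 1} → 2 states.
For l_f = 3: m_f ∈ {m_i−1, m_i, m_i+1} ∩ [−3, 3] = {0, 1, 2} → 3 states.
Total: 5.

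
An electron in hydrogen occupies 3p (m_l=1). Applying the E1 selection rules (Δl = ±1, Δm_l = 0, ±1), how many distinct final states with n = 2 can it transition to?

1

E1 requires Δl = ±1, so l_f ∈ {0, 2}; with 0 ≤ l_f ≤ n_f−1 = 1, the allowed l_f values are {0}.
For l_f = 0: m_f ∈ {m_i−1, m_i, m_i+1} ∩ [−0, 0] = {0} → 1 state.
Total: 1.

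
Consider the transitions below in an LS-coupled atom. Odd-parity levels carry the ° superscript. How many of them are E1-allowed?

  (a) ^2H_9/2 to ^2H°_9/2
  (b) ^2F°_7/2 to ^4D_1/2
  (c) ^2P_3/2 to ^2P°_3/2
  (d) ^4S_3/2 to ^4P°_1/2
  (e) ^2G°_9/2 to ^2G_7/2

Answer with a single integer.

4

(a) allowed
(b) forbidden (ΔS, ΔJ fail)
(c) allowed
(d) allowed
(e) allowed
Total allowed: 4 of 5.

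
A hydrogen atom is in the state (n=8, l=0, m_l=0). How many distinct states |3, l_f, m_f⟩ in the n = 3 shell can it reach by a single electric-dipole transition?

E1 requires Δl = ±1, so l_f ∈ {-1, 1}; with 0 ≤ l_f ≤ n_f−1 = 2, the allowed l_f values are {1}.
For l_f = 1: m_f ∈ {m_i−1, m_i, m_i+1} ∩ [−1, 1] = {-1, 0, 1} → 3 states.
Total: 3.

3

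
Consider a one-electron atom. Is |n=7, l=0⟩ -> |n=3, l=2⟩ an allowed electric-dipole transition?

forbidden

Δl = 2 − 0 = +2; the E1 rule Δl = ±1 is violated.
The transition is electric-dipole forbidden.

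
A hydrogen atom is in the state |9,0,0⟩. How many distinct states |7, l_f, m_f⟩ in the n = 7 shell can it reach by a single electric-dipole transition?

E1 requires Δl = ±1, so l_f ∈ {-1, 1}; with 0 ≤ l_f ≤ n_f−1 = 6, the allowed l_f values are {1}.
For l_f = 1: m_f ∈ {m_i−1, m_i, m_i+1} ∩ [−1, 1] = {-1, 0, 1} → 3 states.
Total: 3.

3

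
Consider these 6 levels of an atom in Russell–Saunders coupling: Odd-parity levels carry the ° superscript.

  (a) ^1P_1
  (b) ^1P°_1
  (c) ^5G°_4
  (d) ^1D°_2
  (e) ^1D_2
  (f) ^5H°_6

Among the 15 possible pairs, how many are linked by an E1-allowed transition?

(a)–(b): allowed.
(a)–(c): forbidden (ΔS, ΔL, ΔJ).
(a)–(d): allowed.
(a)–(e): forbidden (parity).
(a)–(f): forbidden (ΔS, ΔL, ΔJ).
(b)–(c): forbidden (parity, ΔS, ΔL, ΔJ).
(b)–(d): forbidden (parity).
(b)–(e): allowed.
(b)–(f): forbidden (parity, ΔS, ΔL, ΔJ).
(c)–(d): forbidden (parity, ΔS, ΔL, ΔJ).
(c)–(e): forbidden (ΔS, ΔL, ΔJ).
(c)–(f): forbidden (parity, ΔJ).
(d)–(e): allowed.
(d)–(f): forbidden (parity, ΔS, ΔL, ΔJ).
(e)–(f): forbidden (ΔS, ΔL, ΔJ).
Allowed pairs: 4 of 15.

4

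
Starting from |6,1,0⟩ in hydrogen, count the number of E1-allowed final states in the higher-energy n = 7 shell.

E1 requires Δl = ±1, so l_f ∈ {0, 2}; with 0 ≤ l_f ≤ n_f−1 = 6, the allowed l_f values are {0, 2}.
For l_f = 0: m_f ∈ {m_i−1, m_i, m_i+1} ∩ [−0, 0] = {0} → 1 state.
For l_f = 2: m_f ∈ {m_i−1, m_i, m_i+1} ∩ [−2, 2] = {-1, 0, 1} → 3 states.
Total: 4.

4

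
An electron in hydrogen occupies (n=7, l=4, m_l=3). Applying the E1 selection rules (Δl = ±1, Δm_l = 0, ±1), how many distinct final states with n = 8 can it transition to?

5

E1 requires Δl = ±1, so l_f ∈ {3, 5}; with 0 ≤ l_f ≤ n_f−1 = 7, the allowed l_f values are {3, 5}.
For l_f = 3: m_f ∈ {m_i−1, m_i, m_i+1} ∩ [−3, 3] = {2, 3} → 2 states.
For l_f = 5: m_f ∈ {m_i−1, m_i, m_i+1} ∩ [−5, 5] = {2, 3, 4} → 3 states.
Total: 5.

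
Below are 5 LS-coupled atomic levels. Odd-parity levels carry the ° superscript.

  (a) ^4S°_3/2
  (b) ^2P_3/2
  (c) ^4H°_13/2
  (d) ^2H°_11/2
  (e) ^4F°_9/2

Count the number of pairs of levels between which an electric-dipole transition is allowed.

0

(a)–(b): forbidden (ΔS).
(a)–(c): forbidden (parity, ΔL, ΔJ).
(a)–(d): forbidden (parity, ΔS, ΔL, ΔJ).
(a)–(e): forbidden (parity, ΔL, ΔJ).
(b)–(c): forbidden (ΔS, ΔL, ΔJ).
(b)–(d): forbidden (ΔL, ΔJ).
(b)–(e): forbidden (ΔS, ΔL, ΔJ).
(c)–(d): forbidden (parity, ΔS).
(c)–(e): forbidden (parity, ΔL, ΔJ).
(d)–(e): forbidden (parity, ΔS, ΔL).
Allowed pairs: 0 of 10.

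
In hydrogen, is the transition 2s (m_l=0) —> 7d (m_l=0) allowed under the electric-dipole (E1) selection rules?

forbidden

l: 0 → 2 (Δl = +2). Δl = ±1 fails.
Δm_l = 0 − (0) = +0. E1 requires Δm_l = 0, ±1: passes.
The transition is electric-dipole forbidden.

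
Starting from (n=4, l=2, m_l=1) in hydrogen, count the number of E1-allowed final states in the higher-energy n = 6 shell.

5

E1 requires Δl = ±1, so l_f ∈ {1, 3}; with 0 ≤ l_f ≤ n_f−1 = 5, the allowed l_f values are {1, 3}.
For l_f = 1: m_f ∈ {m_i−1, m_i, m_i+1} ∩ [−1, 1] = {0, 1} → 2 states.
For l_f = 3: m_f ∈ {m_i−1, m_i, m_i+1} ∩ [−3, 3] = {0, 1, 2} → 3 states.
Total: 5.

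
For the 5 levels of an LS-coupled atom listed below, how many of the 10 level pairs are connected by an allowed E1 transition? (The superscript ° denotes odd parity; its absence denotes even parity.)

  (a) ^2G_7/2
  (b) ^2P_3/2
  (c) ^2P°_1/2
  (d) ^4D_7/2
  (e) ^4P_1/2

1

(a)–(b): forbidden (parity, ΔL, ΔJ).
(a)–(c): forbidden (ΔL, ΔJ).
(a)–(d): forbidden (parity, ΔS, ΔL).
(a)–(e): forbidden (parity, ΔS, ΔL, ΔJ).
(b)–(c): allowed.
(b)–(d): forbidden (parity, ΔS, ΔJ).
(b)–(e): forbidden (parity, ΔS).
(c)–(d): forbidden (ΔS, ΔJ).
(c)–(e): forbidden (ΔS).
(d)–(e): forbidden (parity, ΔJ).
Allowed pairs: 1 of 10.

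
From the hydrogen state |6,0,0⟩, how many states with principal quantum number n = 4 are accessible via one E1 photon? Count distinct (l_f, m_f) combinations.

3

E1 requires Δl = ±1, so l_f ∈ {-1, 1}; with 0 ≤ l_f ≤ n_f−1 = 3, the allowed l_f values are {1}.
For l_f = 1: m_f ∈ {m_i−1, m_i, m_i+1} ∩ [−1, 1] = {-1, 0, 1} → 3 states.
Total: 3.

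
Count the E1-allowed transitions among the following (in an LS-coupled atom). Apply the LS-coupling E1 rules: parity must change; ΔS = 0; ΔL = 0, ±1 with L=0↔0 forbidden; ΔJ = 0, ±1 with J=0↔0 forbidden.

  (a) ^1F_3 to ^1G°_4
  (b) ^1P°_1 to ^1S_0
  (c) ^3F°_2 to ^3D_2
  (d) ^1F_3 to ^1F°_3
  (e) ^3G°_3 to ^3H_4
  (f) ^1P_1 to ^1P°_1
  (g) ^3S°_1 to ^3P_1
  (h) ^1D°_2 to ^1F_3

8

(a) allowed
(b) allowed
(c) allowed
(d) allowed
(e) allowed
(f) allowed
(g) allowed
(h) allowed
Total allowed: 8 of 8.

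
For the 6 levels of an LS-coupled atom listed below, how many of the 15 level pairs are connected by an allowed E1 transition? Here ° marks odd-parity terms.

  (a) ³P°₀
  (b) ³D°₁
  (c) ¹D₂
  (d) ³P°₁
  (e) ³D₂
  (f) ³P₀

(a)–(b): forbidden (parity).
(a)–(c): forbidden (ΔS, ΔJ).
(a)–(d): forbidden (parity).
(a)–(e): forbidden (ΔJ).
(a)–(f): forbidden (ΔJ).
(b)–(c): forbidden (ΔS).
(b)–(d): forbidden (parity).
(b)–(e): allowed.
(b)–(f): allowed.
(c)–(d): forbidden (ΔS).
(c)–(e): forbidden (parity, ΔS).
(c)–(f): forbidden (parity, ΔS, ΔJ).
(d)–(e): allowed.
(d)–(f): allowed.
(e)–(f): forbidden (parity, ΔJ).
Allowed pairs: 4 of 15.

4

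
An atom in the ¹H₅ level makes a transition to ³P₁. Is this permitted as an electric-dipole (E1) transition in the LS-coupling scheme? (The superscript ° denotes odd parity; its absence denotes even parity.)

forbidden

Reading off the term symbols: S 0→1, L 5→1, J 5→1, parity even→even.
Parity must change: even → even — fails.
ΔS = 0: S: 0 → 1 — fails.
ΔL = 0, ±1 (not L=0↔0): L: 5 → 1, ΔL = -4 — fails.
ΔJ = 0, ±1 (not J=0↔0): J: 5 → 1, ΔJ = -4 — fails.
Rule(s) violated: parity, ΔS, ΔL, ΔJ.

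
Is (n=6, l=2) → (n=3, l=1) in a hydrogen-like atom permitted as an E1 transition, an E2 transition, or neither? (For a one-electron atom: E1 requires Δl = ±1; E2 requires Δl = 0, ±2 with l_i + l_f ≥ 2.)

E1

Δl = 1 − 2 = -1; l_i + l_f = 3.
E1 (Δl = ±1): satisfied.
E2 (Δl = 0,±2, l_i+l_f ≥ 2): not satisfied.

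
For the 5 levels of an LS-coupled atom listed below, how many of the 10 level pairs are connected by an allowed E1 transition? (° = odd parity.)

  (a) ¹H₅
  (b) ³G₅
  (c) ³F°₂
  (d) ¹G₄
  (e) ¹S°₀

0

(a)–(b): forbidden (parity, ΔS).
(a)–(c): forbidden (ΔS, ΔL, ΔJ).
(a)–(d): forbidden (parity).
(a)–(e): forbidden (ΔL, ΔJ).
(b)–(c): forbidden (ΔJ).
(b)–(d): forbidden (parity, ΔS).
(b)–(e): forbidden (ΔS, ΔL, ΔJ).
(c)–(d): forbidden (ΔS, ΔJ).
(c)–(e): forbidden (parity, ΔS, ΔL, ΔJ).
(d)–(e): forbidden (ΔL, ΔJ).
Allowed pairs: 0 of 10.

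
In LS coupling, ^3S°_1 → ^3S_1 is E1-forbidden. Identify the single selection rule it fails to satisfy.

Parity must change: odd → even — passes.
ΔS = 0: S: 1 → 1 — passes.
ΔL = 0, ±1 (not L=0↔0): L: 0 → 0, ΔL = +0 — fails.
ΔJ = 0, ±1 (not J=0↔0): J: 1 → 1, ΔJ = +0 — passes.

the L=0 ↔ L=0 exclusion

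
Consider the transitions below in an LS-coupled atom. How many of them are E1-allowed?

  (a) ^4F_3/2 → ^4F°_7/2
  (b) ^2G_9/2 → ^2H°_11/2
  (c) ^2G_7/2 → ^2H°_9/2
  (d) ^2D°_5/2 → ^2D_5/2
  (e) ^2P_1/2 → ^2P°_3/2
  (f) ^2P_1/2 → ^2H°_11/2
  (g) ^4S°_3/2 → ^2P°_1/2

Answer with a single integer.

4

(a) forbidden (ΔJ fails)
(b) allowed
(c) allowed
(d) allowed
(e) allowed
(f) forbidden (ΔL, ΔJ fail)
(g) forbidden (parity, ΔS fail)
Total allowed: 4 of 7.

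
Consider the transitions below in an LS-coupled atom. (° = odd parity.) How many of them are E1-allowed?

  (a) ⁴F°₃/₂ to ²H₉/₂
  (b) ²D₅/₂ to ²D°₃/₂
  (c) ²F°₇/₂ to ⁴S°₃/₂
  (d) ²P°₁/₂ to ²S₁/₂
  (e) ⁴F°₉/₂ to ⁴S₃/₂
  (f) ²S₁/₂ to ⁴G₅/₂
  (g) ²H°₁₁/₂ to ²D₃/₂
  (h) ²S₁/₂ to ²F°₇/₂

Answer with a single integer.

(a) forbidden (ΔS, ΔL, ΔJ fail)
(b) allowed
(c) forbidden (parity, ΔS, ΔL, ΔJ fail)
(d) allowed
(e) forbidden (ΔL, ΔJ fail)
(f) forbidden (parity, ΔS, ΔL, ΔJ fail)
(g) forbidden (ΔL, ΔJ fail)
(h) forbidden (ΔL, ΔJ fail)
Total allowed: 2 of 8.

2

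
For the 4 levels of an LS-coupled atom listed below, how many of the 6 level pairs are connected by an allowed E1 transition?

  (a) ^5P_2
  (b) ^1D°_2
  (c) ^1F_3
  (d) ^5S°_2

(a)–(b): forbidden (ΔS).
(a)–(c): forbidden (parity, ΔS, ΔL).
(a)–(d): allowed.
(b)–(c): allowed.
(b)–(d): forbidden (parity, ΔS, ΔL).
(c)–(d): forbidden (ΔS, ΔL).
Allowed pairs: 2 of 6.

2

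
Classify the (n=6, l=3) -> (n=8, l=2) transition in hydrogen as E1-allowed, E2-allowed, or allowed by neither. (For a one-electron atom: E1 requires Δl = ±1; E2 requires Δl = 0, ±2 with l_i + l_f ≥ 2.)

Δl = 2 − 3 = -1; l_i + l_f = 5.
E1 (Δl = ±1): satisfied.
E2 (Δl = 0,±2, l_i+l_f ≥ 2): not satisfied.

E1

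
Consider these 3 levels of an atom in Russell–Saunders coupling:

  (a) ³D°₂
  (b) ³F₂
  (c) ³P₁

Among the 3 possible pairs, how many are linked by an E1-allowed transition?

2

(a)–(b): allowed.
(a)–(c): allowed.
(b)–(c): forbidden (parity, ΔL).
Allowed pairs: 2 of 3.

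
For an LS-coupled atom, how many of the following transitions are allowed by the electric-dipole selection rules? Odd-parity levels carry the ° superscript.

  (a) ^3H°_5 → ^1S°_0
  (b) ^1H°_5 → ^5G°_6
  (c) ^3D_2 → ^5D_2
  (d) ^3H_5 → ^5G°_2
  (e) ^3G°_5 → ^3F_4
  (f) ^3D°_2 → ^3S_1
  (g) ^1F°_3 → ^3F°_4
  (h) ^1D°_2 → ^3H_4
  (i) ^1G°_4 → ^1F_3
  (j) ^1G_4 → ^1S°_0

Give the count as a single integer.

(a) forbidden (parity, ΔS, ΔL, ΔJ fail)
(b) forbidden (parity, ΔS fail)
(c) forbidden (parity, ΔS fail)
(d) forbidden (ΔS, ΔJ fail)
(e) allowed
(f) forbidden (ΔL fails)
(g) forbidden (parity, ΔS fail)
(h) forbidden (ΔS, ΔL, ΔJ fail)
(i) allowed
(j) forbidden (ΔL, ΔJ fail)
Total allowed: 2 of 10.

2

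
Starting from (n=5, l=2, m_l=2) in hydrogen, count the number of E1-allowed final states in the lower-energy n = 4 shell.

4

E1 requires Δl = ±1, so l_f ∈ {1, 3}; with 0 ≤ l_f ≤ n_f−1 = 3, the allowed l_f values are {1, 3}.
For l_f = 1: m_f ∈ {m_i−1, m_i, m_i+1} ∩ [−1, 1] = {1} → 1 state.
For l_f = 3: m_f ∈ {m_i−1, m_i, m_i+1} ∩ [−3, 3] = {1, 2, 3} → 3 states.
Total: 4.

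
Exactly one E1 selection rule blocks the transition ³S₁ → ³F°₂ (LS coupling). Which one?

Initial level: S=1, L=0, J=1, parity even. Final level: S=1, L=3, J=2, parity odd.
Parity must change: even → odd — ok.
ΔS = 0: S: 1 → 1 — ok.
ΔL = 0, ±1 (not L=0↔0): L: 0 → 3, ΔL = +3 — fails.
ΔJ = 0, ±1 (not J=0↔0): J: 1 → 2, ΔJ = +1 — ok.

the ΔL = 0, ±1 rule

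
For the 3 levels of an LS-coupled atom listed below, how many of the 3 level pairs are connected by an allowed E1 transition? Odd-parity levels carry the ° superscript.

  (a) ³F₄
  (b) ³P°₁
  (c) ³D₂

(a)–(b): forbidden (ΔL, ΔJ).
(a)–(c): forbidden (parity, ΔJ).
(b)–(c): allowed.
Allowed pairs: 1 of 3.

1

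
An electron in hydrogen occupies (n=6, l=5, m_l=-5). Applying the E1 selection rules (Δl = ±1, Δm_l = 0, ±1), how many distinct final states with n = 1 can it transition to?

0

E1 requires l_f ∈ {4, 6}, but neither lies in [0, 0], so no final state is reachable.
Total: 0.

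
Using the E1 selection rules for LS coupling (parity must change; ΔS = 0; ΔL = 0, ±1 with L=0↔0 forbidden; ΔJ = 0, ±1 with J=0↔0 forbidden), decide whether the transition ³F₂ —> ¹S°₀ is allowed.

Reading off the term symbols: S 1→0, L 3→0, J 2→0, parity even→odd.
ΔL = 0, ±1 (not L=0↔0): L: 3 → 0, ΔL = -3 — violated.
Parity must change: even → odd — satisfied.
ΔS = 0: S: 1 → 0 — violated.
ΔJ = 0, ±1 (not J=0↔0): J: 2 → 0, ΔJ = -2 — violated.
Rule(s) violated: ΔS, ΔL, ΔJ.

forbidden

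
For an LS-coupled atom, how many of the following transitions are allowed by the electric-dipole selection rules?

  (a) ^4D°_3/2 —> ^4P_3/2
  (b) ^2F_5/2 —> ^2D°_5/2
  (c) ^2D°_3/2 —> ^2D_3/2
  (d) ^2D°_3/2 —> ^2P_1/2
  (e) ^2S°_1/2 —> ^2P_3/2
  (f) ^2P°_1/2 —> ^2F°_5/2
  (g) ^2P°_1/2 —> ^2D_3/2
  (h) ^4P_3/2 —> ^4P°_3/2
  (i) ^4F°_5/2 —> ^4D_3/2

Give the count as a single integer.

8

(a) allowed
(b) allowed
(c) allowed
(d) allowed
(e) allowed
(f) forbidden (parity, ΔL, ΔJ fail)
(g) allowed
(h) allowed
(i) allowed
Total allowed: 8 of 9.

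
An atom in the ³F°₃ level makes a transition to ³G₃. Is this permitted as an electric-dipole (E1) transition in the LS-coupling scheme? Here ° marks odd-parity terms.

Reading off the term symbols: S 1→1, L 3→4, J 3→3, parity odd→even.
ΔJ = 0, ±1 (not J=0↔0): J: 3 → 3, ΔJ = +0 — ✓.
Parity must change: odd → even — ✓.
ΔL = 0, ±1 (not L=0↔0): L: 3 → 4, ΔL = +1 — ✓.
ΔS = 0: S: 1 → 1 — ✓.
All four E1 rules are satisfied.

allowed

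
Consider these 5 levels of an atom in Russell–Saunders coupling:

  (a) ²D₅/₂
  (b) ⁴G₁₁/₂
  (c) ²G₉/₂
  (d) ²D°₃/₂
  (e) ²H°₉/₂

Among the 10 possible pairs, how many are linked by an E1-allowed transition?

(a)–(b): forbidden (parity, ΔS, ΔL, ΔJ).
(a)–(c): forbidden (parity, ΔL, ΔJ).
(a)–(d): allowed.
(a)–(e): forbidden (ΔL, ΔJ).
(b)–(c): forbidden (parity, ΔS).
(b)–(d): forbidden (ΔS, ΔL, ΔJ).
(b)–(e): forbidden (ΔS).
(c)–(d): forbidden (ΔL, ΔJ).
(c)–(e): allowed.
(d)–(e): forbidden (parity, ΔL, ΔJ).
Allowed pairs: 2 of 10.

2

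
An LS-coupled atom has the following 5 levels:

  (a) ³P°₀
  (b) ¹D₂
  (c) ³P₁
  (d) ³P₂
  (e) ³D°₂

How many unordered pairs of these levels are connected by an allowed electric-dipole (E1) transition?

3

(a)–(b): forbidden (ΔS, ΔJ).
(a)–(c): allowed.
(a)–(d): forbidden (ΔJ).
(a)–(e): forbidden (parity, ΔJ).
(b)–(c): forbidden (parity, ΔS).
(b)–(d): forbidden (parity, ΔS).
(b)–(e): forbidden (ΔS).
(c)–(d): forbidden (parity).
(c)–(e): allowed.
(d)–(e): allowed.
Allowed pairs: 3 of 10.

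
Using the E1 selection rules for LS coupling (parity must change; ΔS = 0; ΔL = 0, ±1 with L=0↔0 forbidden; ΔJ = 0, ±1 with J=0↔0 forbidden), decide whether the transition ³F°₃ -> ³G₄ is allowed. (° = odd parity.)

allowed

Reading off the term symbols: S 1→1, L 3→4, J 3→4, parity odd→even.
Parity must change: odd → even — passes.
ΔS = 0: S: 1 → 1 — passes.
ΔL = 0, ±1 (not L=0↔0): L: 3 → 4, ΔL = +1 — passes.
ΔJ = 0, ±1 (not J=0↔0): J: 3 → 4, ΔJ = +1 — passes.
All four E1 rules are satisfied.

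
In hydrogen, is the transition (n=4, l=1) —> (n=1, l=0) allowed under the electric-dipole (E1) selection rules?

Δl = 0 − 1 = -1; the E1 rule Δl = ±1 is passes.
All E1 selection rules are satisfied.

allowed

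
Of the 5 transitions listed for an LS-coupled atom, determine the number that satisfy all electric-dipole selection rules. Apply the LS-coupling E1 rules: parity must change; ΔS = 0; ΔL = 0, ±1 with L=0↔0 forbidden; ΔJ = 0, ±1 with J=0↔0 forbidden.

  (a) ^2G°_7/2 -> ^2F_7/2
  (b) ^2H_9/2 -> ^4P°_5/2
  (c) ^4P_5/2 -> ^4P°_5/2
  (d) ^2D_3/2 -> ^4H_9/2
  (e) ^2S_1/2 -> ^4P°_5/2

2

(a) allowed
(b) forbidden (ΔS, ΔL, ΔJ fail)
(c) allowed
(d) forbidden (parity, ΔS, ΔL, ΔJ fail)
(e) forbidden (ΔS, ΔJ fail)
Total allowed: 2 of 5.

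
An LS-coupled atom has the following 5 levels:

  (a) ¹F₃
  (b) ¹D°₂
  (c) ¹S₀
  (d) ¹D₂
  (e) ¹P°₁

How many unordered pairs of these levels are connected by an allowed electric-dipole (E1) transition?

4

(a)–(b): allowed.
(a)–(c): forbidden (parity, ΔL, ΔJ).
(a)–(d): forbidden (parity).
(a)–(e): forbidden (ΔL, ΔJ).
(b)–(c): forbidden (ΔL, ΔJ).
(b)–(d): allowed.
(b)–(e): forbidden (parity).
(c)–(d): forbidden (parity, ΔL, ΔJ).
(c)–(e): allowed.
(d)–(e): allowed.
Allowed pairs: 4 of 10.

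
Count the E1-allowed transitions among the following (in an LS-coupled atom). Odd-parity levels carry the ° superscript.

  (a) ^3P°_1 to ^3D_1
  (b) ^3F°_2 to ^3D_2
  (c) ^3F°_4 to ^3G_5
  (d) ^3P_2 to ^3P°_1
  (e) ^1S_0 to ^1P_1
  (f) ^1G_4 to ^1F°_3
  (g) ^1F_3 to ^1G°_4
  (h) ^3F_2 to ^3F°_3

7

(a) allowed
(b) allowed
(c) allowed
(d) allowed
(e) forbidden (parity fails)
(f) allowed
(g) allowed
(h) allowed
Total allowed: 7 of 8.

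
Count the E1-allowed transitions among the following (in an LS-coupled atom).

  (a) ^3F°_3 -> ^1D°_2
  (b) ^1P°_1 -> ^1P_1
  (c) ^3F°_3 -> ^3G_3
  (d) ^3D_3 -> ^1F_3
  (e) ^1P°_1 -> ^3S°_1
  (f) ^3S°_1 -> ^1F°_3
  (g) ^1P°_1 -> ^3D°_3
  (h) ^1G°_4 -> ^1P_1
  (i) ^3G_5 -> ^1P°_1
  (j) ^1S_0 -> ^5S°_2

2

(a) forbidden (parity, ΔS fail)
(b) allowed
(c) allowed
(d) forbidden (parity, ΔS fail)
(e) forbidden (parity, ΔS fail)
(f) forbidden (parity, ΔS, ΔL, ΔJ fail)
(g) forbidden (parity, ΔS, ΔJ fail)
(h) forbidden (ΔL, ΔJ fail)
(i) forbidden (ΔS, ΔL, ΔJ fail)
(j) forbidden (ΔS, ΔL, ΔJ fail)
Total allowed: 2 of 10.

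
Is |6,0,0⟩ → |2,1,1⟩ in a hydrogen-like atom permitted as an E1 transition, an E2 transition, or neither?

E1

Δl = 1 − 0 = +1; l_i + l_f = 1.
Δm_l = +1.
E1 (Δl = ±1, |Δm_l| ≤ 1): satisfied.
E2 (Δl = 0,±2, l_i+l_f ≥ 2, |Δm_l| ≤ 2): not satisfied.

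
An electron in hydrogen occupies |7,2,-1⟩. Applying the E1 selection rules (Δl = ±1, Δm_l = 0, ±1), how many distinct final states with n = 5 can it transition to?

E1 requires Δl = ±1, so l_f ∈ {1, 3}; with 0 ≤ l_f ≤ n_f−1 = 4, the allowed l_f values are {1, 3}.
For l_f = 1: m_f ∈ {m_i−1, m_i, m_i+1} ∩ [−1, 1] = {-1, 0} → 2 states.
For l_f = 3: m_f ∈ {m_i−1, m_i, m_i+1} ∩ [−3, 3] = {-2, -1, 0} → 3 states.
Total: 5.

5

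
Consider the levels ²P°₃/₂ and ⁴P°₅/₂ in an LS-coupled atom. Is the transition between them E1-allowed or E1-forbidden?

Reading off the term symbols: S 1/2→3/2, L 1→1, J 3/2→5/2, parity odd→odd.
Parity must change: odd → odd — fails.
ΔS = 0: S: 1/2 → 3/2 — fails.
ΔL = 0, ±1 (not L=0↔0): L: 1 → 1, ΔL = +0 — ok.
ΔJ = 0, ±1 (not J=0↔0): J: 3/2 → 5/2, ΔJ = +1 — ok.
Rule(s) violated: parity, ΔS.

forbidden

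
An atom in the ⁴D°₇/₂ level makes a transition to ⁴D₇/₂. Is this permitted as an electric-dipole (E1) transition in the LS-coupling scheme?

allowed

Parity must change: odd → even — ok.
ΔS = 0: S: 3/2 → 3/2 — ok.
ΔL = 0, ±1 (not L=0↔0): L: 2 → 2, ΔL = +0 — ok.
ΔJ = 0, ±1 (not J=0↔0): J: 7/2 → 7/2, ΔJ = +0 — ok.
All four E1 rules are satisfied.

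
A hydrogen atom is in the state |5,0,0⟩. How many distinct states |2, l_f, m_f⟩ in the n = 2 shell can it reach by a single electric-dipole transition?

3

E1 requires Δl = ±1, so l_f ∈ {-1, 1}; with 0 ≤ l_f ≤ n_f−1 = 1, the allowed l_f values are {1}.
For l_f = 1: m_f ∈ {m_i−1, m_i, m_i+1} ∩ [−1, 1] = {-1, 0, 1} → 3 states.
Total: 3.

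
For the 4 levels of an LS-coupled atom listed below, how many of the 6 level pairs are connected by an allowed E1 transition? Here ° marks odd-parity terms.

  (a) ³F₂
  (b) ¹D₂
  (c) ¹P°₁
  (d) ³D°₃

(a)–(b): forbidden (parity, ΔS).
(a)–(c): forbidden (ΔS, ΔL).
(a)–(d): allowed.
(b)–(c): allowed.
(b)–(d): forbidden (ΔS).
(c)–(d): forbidden (parity, ΔS, ΔJ).
Allowed pairs: 2 of 6.

2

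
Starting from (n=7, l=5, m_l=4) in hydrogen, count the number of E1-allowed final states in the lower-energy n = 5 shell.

E1 requires Δl = ±1, so l_f ∈ {4, 6}; with 0 ≤ l_f ≤ n_f−1 = 4, the allowed l_f values are {4}.
For l_f = 4: m_f ∈ {m_i−1, m_i, m_i+1} ∩ [−4, 4] = {3, 4} → 2 states.
Total: 2.

2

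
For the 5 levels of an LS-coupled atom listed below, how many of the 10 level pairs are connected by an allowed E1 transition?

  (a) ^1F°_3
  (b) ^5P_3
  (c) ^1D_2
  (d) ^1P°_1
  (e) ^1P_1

(a)–(b): forbidden (ΔS, ΔL).
(a)–(c): allowed.
(a)–(d): forbidden (parity, ΔL, ΔJ).
(a)–(e): forbidden (ΔL, ΔJ).
(b)–(c): forbidden (parity, ΔS).
(b)–(d): forbidden (ΔS, ΔJ).
(b)–(e): forbidden (parity, ΔS, ΔJ).
(c)–(d): allowed.
(c)–(e): forbidden (parity).
(d)–(e): allowed.
Allowed pairs: 3 of 10.

3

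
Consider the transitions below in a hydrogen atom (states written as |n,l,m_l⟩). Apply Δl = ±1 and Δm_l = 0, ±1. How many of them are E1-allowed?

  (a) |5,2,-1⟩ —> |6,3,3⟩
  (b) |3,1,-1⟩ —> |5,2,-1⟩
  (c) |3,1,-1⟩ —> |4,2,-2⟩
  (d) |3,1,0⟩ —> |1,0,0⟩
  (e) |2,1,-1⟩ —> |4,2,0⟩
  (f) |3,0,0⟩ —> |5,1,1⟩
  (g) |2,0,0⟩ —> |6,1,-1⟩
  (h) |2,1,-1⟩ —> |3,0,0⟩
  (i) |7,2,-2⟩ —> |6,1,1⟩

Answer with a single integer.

(a) forbidden — Δm_l = +4 (E1 requires Δm_l = 0, ±1)
(b) allowed
(c) allowed
(d) allowed
(e) allowed
(f) allowed
(g) allowed
(h) allowed
(i) forbidden — Δm_l = +3 (E1 requires Δm_l = 0, ±1)
Total allowed: 7 of 9.

7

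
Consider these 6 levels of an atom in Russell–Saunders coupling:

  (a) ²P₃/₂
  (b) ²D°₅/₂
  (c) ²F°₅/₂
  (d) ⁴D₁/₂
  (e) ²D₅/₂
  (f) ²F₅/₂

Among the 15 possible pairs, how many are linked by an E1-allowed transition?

(a)–(b): allowed.
(a)–(c): forbidden (ΔL).
(a)–(d): forbidden (parity, ΔS).
(a)–(e): forbidden (parity).
(a)–(f): forbidden (parity, ΔL).
(b)–(c): forbidden (parity).
(b)–(d): forbidden (ΔS, ΔJ).
(b)–(e): allowed.
(b)–(f): allowed.
(c)–(d): forbidden (ΔS, ΔJ).
(c)–(e): allowed.
(c)–(f): allowed.
(d)–(e): forbidden (parity, ΔS, ΔJ).
(d)–(f): forbidden (parity, ΔS, ΔJ).
(e)–(f): forbidden (parity).
Allowed pairs: 5 of 15.

5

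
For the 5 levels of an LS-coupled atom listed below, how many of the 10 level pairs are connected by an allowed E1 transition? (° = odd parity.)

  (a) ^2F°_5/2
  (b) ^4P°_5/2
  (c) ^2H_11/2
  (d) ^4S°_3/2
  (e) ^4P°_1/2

0

(a)–(b): forbidden (parity, ΔS, ΔL).
(a)–(c): forbidden (ΔL, ΔJ).
(a)–(d): forbidden (parity, ΔS, ΔL).
(a)–(e): forbidden (parity, ΔS, ΔL, ΔJ).
(b)–(c): forbidden (ΔS, ΔL, ΔJ).
(b)–(d): forbidden (parity).
(b)–(e): forbidden (parity, ΔJ).
(c)–(d): forbidden (ΔS, ΔL, ΔJ).
(c)–(e): forbidden (ΔS, ΔL, ΔJ).
(d)–(e): forbidden (parity).
Allowed pairs: 0 of 10.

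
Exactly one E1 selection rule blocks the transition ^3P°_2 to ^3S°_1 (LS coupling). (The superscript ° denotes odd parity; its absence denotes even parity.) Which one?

parity

Reading off the term symbols: S 1→1, L 1→0, J 2→1, parity odd→odd.
ΔS = 0: S: 1 → 1 — satisfied.
ΔL = 0, ±1 (not L=0↔0): L: 1 → 0, ΔL = -1 — satisfied.
ΔJ = 0, ±1 (not J=0↔0): J: 2 → 1, ΔJ = -1 — satisfied.
Parity must change: odd → odd — violated.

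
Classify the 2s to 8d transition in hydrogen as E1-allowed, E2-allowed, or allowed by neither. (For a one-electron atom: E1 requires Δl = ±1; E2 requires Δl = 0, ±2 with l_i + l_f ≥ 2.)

Δl = 2 − 0 = +2; l_i + l_f = 2.
E1 (Δl = ±1): not satisfied.
E2 (Δl = 0,±2, l_i+l_f ≥ 2): satisfied.

E2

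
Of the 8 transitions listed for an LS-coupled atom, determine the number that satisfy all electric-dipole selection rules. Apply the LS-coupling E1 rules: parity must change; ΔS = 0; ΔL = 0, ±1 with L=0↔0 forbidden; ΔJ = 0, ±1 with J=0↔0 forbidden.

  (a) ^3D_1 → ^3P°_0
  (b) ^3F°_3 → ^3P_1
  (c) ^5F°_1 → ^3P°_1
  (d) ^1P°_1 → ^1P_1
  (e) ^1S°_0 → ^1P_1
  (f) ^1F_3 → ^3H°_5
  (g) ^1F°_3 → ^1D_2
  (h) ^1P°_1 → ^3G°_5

4

(a) allowed
(b) forbidden (ΔL, ΔJ fail)
(c) forbidden (parity, ΔS, ΔL fail)
(d) allowed
(e) allowed
(f) forbidden (ΔS, ΔL, ΔJ fail)
(g) allowed
(h) forbidden (parity, ΔS, ΔL, ΔJ fail)
Total allowed: 4 of 8.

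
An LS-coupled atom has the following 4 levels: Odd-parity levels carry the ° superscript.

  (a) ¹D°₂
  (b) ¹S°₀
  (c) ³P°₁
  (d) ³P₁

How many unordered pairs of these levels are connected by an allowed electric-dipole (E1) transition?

1

(a)–(b): forbidden (parity, ΔL, ΔJ).
(a)–(c): forbidden (parity, ΔS).
(a)–(d): forbidden (ΔS).
(b)–(c): forbidden (parity, ΔS).
(b)–(d): forbidden (ΔS).
(c)–(d): allowed.
Allowed pairs: 1 of 6.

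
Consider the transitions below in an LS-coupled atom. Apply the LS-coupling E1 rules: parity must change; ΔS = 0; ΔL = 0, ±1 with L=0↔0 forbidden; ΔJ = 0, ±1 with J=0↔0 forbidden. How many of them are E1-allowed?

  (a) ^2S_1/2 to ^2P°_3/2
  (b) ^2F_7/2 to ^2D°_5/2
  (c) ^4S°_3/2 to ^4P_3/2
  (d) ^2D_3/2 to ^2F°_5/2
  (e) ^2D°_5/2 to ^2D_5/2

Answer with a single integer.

(a) allowed
(b) allowed
(c) allowed
(d) allowed
(e) allowed
Total allowed: 5 of 5.

5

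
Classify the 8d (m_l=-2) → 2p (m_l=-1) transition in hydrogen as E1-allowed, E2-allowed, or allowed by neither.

E1

Δl = 1 − 2 = -1; l_i + l_f = 3.
Δm_l = +1.
E1 (Δl = ±1, |Δm_l| ≤ 1): satisfied.
E2 (Δl = 0,±2, l_i+l_f ≥ 2, |Δm_l| ≤ 2): not satisfied.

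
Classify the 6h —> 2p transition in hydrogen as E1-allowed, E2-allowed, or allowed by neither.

neither

Δl = 1 − 5 = -4; l_i + l_f = 6.
E1 (Δl = ±1): not satisfied.
E2 (Δl = 0,±2, l_i+l_f ≥ 2): not satisfied.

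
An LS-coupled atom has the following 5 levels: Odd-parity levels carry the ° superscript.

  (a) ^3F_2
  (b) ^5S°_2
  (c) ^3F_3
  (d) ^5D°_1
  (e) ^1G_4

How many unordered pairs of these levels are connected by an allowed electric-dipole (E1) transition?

(a)–(b): forbidden (ΔS, ΔL).
(a)–(c): forbidden (parity).
(a)–(d): forbidden (ΔS).
(a)–(e): forbidden (parity, ΔS, ΔJ).
(b)–(c): forbidden (ΔS, ΔL).
(b)–(d): forbidden (parity, ΔL).
(b)–(e): forbidden (ΔS, ΔL, ΔJ).
(c)–(d): forbidden (ΔS, ΔJ).
(c)–(e): forbidden (parity, ΔS).
(d)–(e): forbidden (ΔS, ΔL, ΔJ).
Allowed pairs: 0 of 10.

0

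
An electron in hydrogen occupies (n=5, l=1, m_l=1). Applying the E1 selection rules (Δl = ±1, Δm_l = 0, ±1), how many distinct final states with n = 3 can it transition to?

E1 requires Δl = ±1, so l_f ∈ {0, 2}; with 0 ≤ l_f ≤ n_f−1 = 2, the allowed l_f values are {0, 2}.
For l_f = 0: m_f ∈ {m_i−1, m_i, m_i+1} ∩ [−0, 0] = {0} → 1 state.
For l_f = 2: m_f ∈ {m_i−1, m_i, m_i+1} ∩ [−2, 2] = {0, 1, 2} → 3 states.
Total: 4.

4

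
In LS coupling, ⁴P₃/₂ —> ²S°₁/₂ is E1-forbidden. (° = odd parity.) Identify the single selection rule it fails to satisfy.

Initial level: S=3/2, L=1, J=3/2, parity even. Final level: S=1/2, L=0, J=1/2, parity odd.
ΔJ = 0, ±1 (not J=0↔0): J: 3/2 → 1/2, ΔJ = -1 — passes.
ΔS = 0: S: 3/2 → 1/2 — fails.
ΔL = 0, ±1 (not L=0↔0): L: 1 → 0, ΔL = -1 — passes.
Parity must change: even → odd — passes.

the ΔS = 0 rule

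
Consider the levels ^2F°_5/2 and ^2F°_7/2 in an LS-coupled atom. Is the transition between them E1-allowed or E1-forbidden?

forbidden

Parity must change: odd → odd — fails.
ΔS = 0: S: 1/2 → 1/2 — ok.
ΔL = 0, ±1 (not L=0↔0): L: 3 → 3, ΔL = +0 — ok.
ΔJ = 0, ±1 (not J=0↔0): J: 5/2 → 7/2, ΔJ = +1 — ok.
Rule(s) violated: parity.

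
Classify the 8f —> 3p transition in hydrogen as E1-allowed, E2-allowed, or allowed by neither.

E2

Δl = 1 − 3 = -2; l_i + l_f = 4.
E1 (Δl = ±1): not satisfied.
E2 (Δl = 0,±2, l_i+l_f ≥ 2): satisfied.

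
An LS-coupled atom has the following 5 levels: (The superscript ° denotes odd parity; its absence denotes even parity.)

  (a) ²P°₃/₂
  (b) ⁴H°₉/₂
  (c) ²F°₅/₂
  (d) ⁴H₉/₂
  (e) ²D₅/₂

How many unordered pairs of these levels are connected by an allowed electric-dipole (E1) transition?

(a)–(b): forbidden (parity, ΔS, ΔL, ΔJ).
(a)–(c): forbidden (parity, ΔL).
(a)–(d): forbidden (ΔS, ΔL, ΔJ).
(a)–(e): allowed.
(b)–(c): forbidden (parity, ΔS, ΔL, ΔJ).
(b)–(d): allowed.
(b)–(e): forbidden (ΔS, ΔL, ΔJ).
(c)–(d): forbidden (ΔS, ΔL, ΔJ).
(c)–(e): allowed.
(d)–(e): forbidden (parity, ΔS, ΔL, ΔJ).
Allowed pairs: 3 of 10.

3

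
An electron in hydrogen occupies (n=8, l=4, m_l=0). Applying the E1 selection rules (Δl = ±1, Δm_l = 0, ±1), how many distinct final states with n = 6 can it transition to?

6

E1 requires Δl = ±1, so l_f ∈ {3, 5}; with 0 ≤ l_f ≤ n_f−1 = 5, the allowed l_f values are {3, 5}.
For l_f = 3: m_f ∈ {m_i−1, m_i, m_i+1} ∩ [−3, 3] = {-1, 0, 1} → 3 states.
For l_f = 5: m_f ∈ {m_i−1, m_i, m_i+1} ∩ [−5, 5] = {-1, 0, 1} → 3 states.
Total: 6.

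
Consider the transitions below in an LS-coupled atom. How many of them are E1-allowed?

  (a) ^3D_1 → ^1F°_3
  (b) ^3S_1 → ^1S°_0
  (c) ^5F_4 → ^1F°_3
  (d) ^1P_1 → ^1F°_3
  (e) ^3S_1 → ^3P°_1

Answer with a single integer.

(a) forbidden (ΔS, ΔJ fail)
(b) forbidden (ΔS, ΔL fail)
(c) forbidden (ΔS fails)
(d) forbidden (ΔL, ΔJ fail)
(e) allowed
Total allowed: 1 of 5.

1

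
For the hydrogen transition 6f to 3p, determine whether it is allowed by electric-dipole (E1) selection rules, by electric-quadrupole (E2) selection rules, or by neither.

E2

Δl = 1 − 3 = -2; l_i + l_f = 4.
E1 (Δl = ±1): not satisfied.
E2 (Δl = 0,±2, l_i+l_f ≥ 2): satisfied.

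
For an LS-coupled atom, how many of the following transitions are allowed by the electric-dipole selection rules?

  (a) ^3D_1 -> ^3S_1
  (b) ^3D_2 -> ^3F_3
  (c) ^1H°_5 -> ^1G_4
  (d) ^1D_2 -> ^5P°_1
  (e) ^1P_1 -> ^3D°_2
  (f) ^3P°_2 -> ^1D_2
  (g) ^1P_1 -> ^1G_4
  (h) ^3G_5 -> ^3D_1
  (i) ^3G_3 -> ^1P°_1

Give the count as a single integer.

1

(a) forbidden (parity, ΔL fail)
(b) forbidden (parity fails)
(c) allowed
(d) forbidden (ΔS fails)
(e) forbidden (ΔS fails)
(f) forbidden (ΔS fails)
(g) forbidden (parity, ΔL, ΔJ fail)
(h) forbidden (parity, ΔL, ΔJ fail)
(i) forbidden (ΔS, ΔL, ΔJ fail)
Total allowed: 1 of 9.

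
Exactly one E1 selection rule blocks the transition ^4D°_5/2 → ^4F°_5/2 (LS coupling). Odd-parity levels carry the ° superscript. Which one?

parity

Parity must change: odd → odd — fails.
ΔS = 0: S: 3/2 → 3/2 — ok.
ΔL = 0, ±1 (not L=0↔0): L: 2 → 3, ΔL = +1 — ok.
ΔJ = 0, ±1 (not J=0↔0): J: 5/2 → 5/2, ΔJ = +0 — ok.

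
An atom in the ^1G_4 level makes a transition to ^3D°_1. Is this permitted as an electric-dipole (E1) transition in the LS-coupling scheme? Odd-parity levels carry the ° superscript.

Initial level: S=0, L=4, J=4, parity even. Final level: S=1, L=2, J=1, parity odd.
Parity must change: even → odd — ✓.
ΔS = 0: S: 0 → 1 — ✗.
ΔL = 0, ±1 (not L=0↔0): L: 4 → 2, ΔL = -2 — ✗.
ΔJ = 0, ±1 (not J=0↔0): J: 4 → 1, ΔJ = -3 — ✗.
Rule(s) violated: ΔS, ΔL, ΔJ.

forbidden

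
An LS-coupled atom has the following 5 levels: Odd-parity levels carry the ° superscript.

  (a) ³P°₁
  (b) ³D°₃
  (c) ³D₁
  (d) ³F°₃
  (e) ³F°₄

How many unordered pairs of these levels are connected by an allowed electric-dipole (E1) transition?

1

(a)–(b): forbidden (parity, ΔJ).
(a)–(c): allowed.
(a)–(d): forbidden (parity, ΔL, ΔJ).
(a)–(e): forbidden (parity, ΔL, ΔJ).
(b)–(c): forbidden (ΔJ).
(b)–(d): forbidden (parity).
(b)–(e): forbidden (parity).
(c)–(d): forbidden (ΔJ).
(c)–(e): forbidden (ΔJ).
(d)–(e): forbidden (parity).
Allowed pairs: 1 of 10.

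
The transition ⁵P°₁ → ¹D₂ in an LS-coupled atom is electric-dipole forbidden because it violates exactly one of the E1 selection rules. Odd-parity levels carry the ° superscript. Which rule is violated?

Reading off the term symbols: S 2→0, L 1→2, J 1→2, parity odd→even.
Parity must change: odd → even — satisfied.
ΔS = 0: S: 2 → 0 — violated.
ΔL = 0, ±1 (not L=0↔0): L: 1 → 2, ΔL = +1 — satisfied.
ΔJ = 0, ±1 (not J=0↔0): J: 1 → 2, ΔJ = +1 — satisfied.

the ΔS = 0 rule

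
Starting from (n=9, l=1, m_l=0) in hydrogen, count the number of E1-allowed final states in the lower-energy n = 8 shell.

4

E1 requires Δl = ±1, so l_f ∈ {0, 2}; with 0 ≤ l_f ≤ n_f−1 = 7, the allowed l_f values are {0, 2}.
For l_f = 0: m_f ∈ {m_i−1, m_i, m_i+1} ∩ [−0, 0] = {0} → 1 state.
For l_f = 2: m_f ∈ {m_i−1, m_i, m_i+1} ∩ [−2, 2] = {-1, 0, 1} → 3 states.
Total: 4.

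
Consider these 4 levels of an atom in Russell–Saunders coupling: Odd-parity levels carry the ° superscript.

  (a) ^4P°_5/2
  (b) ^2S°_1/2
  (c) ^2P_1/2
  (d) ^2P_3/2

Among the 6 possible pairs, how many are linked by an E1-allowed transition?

(a)–(b): forbidden (parity, ΔS, ΔJ).
(a)–(c): forbidden (ΔS, ΔJ).
(a)–(d): forbidden (ΔS).
(b)–(c): allowed.
(b)–(d): allowed.
(c)–(d): forbidden (parity).
Allowed pairs: 2 of 6.

2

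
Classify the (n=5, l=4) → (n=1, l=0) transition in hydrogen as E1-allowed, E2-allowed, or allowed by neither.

neither

Δl = 0 − 4 = -4; l_i + l_f = 4.
E1 (Δl = ±1): not satisfied.
E2 (Δl = 0,±2, l_i+l_f ≥ 2): not satisfied.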